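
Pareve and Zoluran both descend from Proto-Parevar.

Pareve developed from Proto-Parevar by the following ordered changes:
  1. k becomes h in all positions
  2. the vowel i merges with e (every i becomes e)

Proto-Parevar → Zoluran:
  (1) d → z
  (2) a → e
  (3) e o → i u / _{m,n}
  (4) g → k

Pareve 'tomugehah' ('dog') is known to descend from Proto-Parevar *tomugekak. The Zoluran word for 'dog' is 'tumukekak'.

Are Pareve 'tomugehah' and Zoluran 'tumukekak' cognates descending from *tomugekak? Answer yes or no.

Derive the expected Zoluran reflex of *tomugekak:
Zoluran: *tomugekak
  tomugekak (rule 1 does not apply)
  tomugekak → tomugekek   [vowel merger]
  tomugekek → tumugekek   [pre-nasal raising]
  tumugekek → tumukekek   [unconditioned shift]
  giving Zoluran tumukekek.
The regular Zoluran reflex would be 'tumukekek', but the attested form is 'tumukekak'. The correspondence is irregular, so they are not cognates (the Zoluran form has a different source).

no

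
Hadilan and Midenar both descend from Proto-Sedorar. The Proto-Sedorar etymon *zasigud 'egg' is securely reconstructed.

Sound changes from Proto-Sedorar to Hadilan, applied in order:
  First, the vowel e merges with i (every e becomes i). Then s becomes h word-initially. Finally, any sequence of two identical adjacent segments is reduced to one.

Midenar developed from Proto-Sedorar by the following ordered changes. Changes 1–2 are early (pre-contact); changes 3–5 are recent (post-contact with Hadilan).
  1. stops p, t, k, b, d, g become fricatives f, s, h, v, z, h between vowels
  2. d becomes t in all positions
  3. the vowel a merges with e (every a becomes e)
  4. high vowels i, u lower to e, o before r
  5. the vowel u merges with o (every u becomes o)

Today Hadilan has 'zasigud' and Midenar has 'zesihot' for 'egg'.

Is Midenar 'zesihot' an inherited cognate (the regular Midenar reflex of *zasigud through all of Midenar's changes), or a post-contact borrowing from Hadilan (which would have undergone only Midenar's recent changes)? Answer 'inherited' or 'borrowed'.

If inherited, *zasigud would pass through all of Midenar's changes:
Midenar: *zasigud > zasihud > zasihut > zesihut > zesihot  (by intervocalic lenition, unconditioned shift, vowel merger, vowel merger)
If borrowed from Hadilan 'zasigud' after the early changes, it would undergo only the recent ones:
  rule 3 (vowel merger): zasigud → zesigud
  rule 4 (pre-rhotic lowering): no change (zesigud)
  rule 5 (vowel merger): zesigud → zesigod
  ⇒ as a loan: zesigod
Midenar 'zesihot' matches the inherited outcome exactly, so it is an inherited cognate, not a loan.

inherited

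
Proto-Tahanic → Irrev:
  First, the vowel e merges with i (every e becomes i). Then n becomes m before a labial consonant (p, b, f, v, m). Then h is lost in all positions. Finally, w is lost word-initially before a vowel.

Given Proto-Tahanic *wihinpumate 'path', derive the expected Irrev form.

Irrev: *wihinpumate > wihinpumati > wihimpumati > wiimpumati > iimpumati  (by vowel merger, nasal place assimilation, h-loss, glide loss)

iimpumati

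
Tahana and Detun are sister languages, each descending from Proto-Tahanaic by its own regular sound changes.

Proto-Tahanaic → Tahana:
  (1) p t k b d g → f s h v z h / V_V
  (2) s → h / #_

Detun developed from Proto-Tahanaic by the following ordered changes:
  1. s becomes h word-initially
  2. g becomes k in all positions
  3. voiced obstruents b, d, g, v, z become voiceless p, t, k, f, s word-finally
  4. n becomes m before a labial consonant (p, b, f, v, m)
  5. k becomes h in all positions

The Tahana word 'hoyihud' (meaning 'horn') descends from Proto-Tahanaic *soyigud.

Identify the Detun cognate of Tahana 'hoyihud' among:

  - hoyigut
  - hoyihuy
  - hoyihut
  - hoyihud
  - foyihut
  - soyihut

Detun: *soyigud
  soyigud → hoyigud   [debuccalisation]
  hoyigud → hoyikud   [unconditioned shift]
  hoyikud → hoyikut   [final devoicing]
  hoyikut (rule 4 does not apply)
  hoyikut → hoyihut   [unconditioned shift]
  giving Detun hoyihut.
Only 'hoyihut' matches the regular Detun development of *soyigud.

hoyihut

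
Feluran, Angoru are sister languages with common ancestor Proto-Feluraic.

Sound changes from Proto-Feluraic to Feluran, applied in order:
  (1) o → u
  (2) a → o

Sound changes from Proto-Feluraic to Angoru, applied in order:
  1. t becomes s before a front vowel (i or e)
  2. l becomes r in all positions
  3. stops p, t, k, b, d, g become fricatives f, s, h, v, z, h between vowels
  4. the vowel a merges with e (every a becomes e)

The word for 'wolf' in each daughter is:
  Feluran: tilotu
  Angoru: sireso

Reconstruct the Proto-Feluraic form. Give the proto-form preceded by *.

*tilato

Position 5: Feluran has t, Angoru has s. Feluran preserves t here (none of its changes turn any other segment into t), so the proto-segment is *t.
Position 6: Feluran has u, Angoru has o. Angoru preserves o here (none of its changes turn any other segment into o), so the proto-segment is *o.
Verify the candidate proto-form against each daughter:
Feluran: *tilato
  tilato → tilatu   [vowel merger]
  tilatu → tilotu   [vowel merger]
  giving Feluran tilotu.
Angoru: *tilato
  tilato → silato   [palatalisation]
  silato → sirato   [unconditioned shift]
  sirato → siraso   [intervocalic lenition]
  siraso → sireso   [vowel merger]
  giving Angoru sireso.
Only *tilato yields all of Feluran tilotu, Angoru sireso.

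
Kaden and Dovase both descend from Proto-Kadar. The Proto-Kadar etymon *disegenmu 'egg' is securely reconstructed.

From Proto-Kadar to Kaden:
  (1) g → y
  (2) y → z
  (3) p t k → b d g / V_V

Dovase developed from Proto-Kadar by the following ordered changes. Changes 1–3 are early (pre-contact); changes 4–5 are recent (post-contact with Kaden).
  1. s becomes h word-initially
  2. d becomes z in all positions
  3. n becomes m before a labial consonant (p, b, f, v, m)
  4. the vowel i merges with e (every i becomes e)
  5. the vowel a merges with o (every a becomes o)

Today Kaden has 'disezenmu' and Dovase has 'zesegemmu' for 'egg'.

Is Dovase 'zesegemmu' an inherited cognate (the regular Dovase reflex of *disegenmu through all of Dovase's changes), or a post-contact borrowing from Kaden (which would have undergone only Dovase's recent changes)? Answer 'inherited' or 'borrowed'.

If inherited, *disegenmu would pass through all of Dovase's changes:
Dovase: *disegenmu
  disegenmu (rule 1 does not apply)
  disegenmu → zisegenmu   [unconditioned shift]
  zisegenmu → zisegemmu   [nasal place assimilation]
  zisegemmu → zesegemmu   [vowel merger]
  zesegemmu (rule 5 does not apply)
  giving Dovase zesegemmu.
If borrowed from Kaden 'disezenmu' after the early changes, it would undergo only the recent ones:
  rule 4 (vowel merger): disezenmu → desezenmu
  rule 5 (vowel merger): no change (desezenmu)
  ⇒ as a loan: desezenmu
Dovase 'zesegemmu' matches the inherited outcome exactly, so it is an inherited cognate, not a loan.

inherited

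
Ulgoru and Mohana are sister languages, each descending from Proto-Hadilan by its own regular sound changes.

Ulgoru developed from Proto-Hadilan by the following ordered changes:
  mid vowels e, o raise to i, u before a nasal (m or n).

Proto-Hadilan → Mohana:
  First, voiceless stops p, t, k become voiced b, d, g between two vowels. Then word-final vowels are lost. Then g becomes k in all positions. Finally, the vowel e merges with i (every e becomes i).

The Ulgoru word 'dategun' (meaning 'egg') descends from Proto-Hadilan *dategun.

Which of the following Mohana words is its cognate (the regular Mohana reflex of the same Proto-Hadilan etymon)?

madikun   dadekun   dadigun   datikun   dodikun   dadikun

dadikun

Mohana: *dategun
  dategun → dadegun   [intervocalic voicing]
  dadegun (rule 2 does not apply)
  dadegun → dadekun   [unconditioned shift]
  dadekun → dadikun   [vowel merger]
  giving Mohana dadikun.
Among the options, 'dadikun' alone shows every Mohana change applied in order.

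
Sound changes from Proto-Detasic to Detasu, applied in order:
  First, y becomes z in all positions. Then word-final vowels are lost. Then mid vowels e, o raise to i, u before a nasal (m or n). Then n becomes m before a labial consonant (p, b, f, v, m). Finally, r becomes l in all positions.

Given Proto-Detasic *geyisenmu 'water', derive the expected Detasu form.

gezisimm

Detasu: *geyisenmu > gezisenmu > gezisenm > gezisinm > gezisimm  (by unconditioned shift, apocope, pre-nasal raising, nasal place assimilation)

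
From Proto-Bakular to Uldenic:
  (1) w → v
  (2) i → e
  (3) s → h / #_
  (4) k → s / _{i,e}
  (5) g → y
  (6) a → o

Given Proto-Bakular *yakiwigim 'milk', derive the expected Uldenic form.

Uldenic: *yakiwigim > yakivigim > yakevegem > yasevegem > yaseveyem > yoseveyem  (by unconditioned shift, vowel merger, palatalisation, unconditioned shift, vowel merger)

yoseveyem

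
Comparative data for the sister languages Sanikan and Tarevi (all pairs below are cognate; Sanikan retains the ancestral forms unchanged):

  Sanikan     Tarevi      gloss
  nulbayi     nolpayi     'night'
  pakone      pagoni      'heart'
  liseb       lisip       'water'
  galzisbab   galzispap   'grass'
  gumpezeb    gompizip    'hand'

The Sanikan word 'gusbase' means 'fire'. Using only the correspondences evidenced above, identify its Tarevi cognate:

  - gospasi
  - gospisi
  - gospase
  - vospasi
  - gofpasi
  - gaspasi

nulbayi ~ nolpayi — Sanikan u corresponds to Tarevi o after a consonant, before a consonant other than r, m, n, p, b, f, v.
nulbayi ~ nolpayi, galzisbab ~ galzispap — Sanikan b corresponds to Tarevi p after a consonant, before a back vowel.
pakone ~ pagoni — Sanikan e corresponds to Tarevi i word-finally.
Applying these to Sanikan 'gusbase':
  gusbase → gosbase   (u→o after a consonant, before a consonant other than r, m, n, p, b, f, v)
  gosbase → gospase   (b→p after a consonant, before a back vowel)
  gospase → gospasi   (e→i word-finally)
So the Tarevi cognate is 'gospasi'.

gospasi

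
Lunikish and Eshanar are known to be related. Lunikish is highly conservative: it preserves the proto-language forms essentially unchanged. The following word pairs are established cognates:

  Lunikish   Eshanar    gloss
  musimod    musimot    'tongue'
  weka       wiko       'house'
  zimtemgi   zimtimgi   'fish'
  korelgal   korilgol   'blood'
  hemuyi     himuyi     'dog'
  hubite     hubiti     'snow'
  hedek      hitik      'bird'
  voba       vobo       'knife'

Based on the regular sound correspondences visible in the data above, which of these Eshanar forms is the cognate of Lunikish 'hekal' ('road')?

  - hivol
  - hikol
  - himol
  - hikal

hikol

weka ~ wiko, korelgal ~ korilgol — Lunikish e corresponds to Eshanar i after a consonant, before a consonant other than r, m, n, p, b, f, v.
korelgal ~ korilgol — Lunikish a corresponds to Eshanar o after a consonant, before a consonant other than r, m, n, p, b, f, v.
Applying these to Lunikish 'hekal':
  hekal → hikal   (e→i after a consonant, before a consonant other than r, m, n, p, b, f, v)
  hikal → hikol   (a→o after a consonant, before a consonant other than r, m, n, p, b, f, v)
So the Eshanar cognate is 'hikol'.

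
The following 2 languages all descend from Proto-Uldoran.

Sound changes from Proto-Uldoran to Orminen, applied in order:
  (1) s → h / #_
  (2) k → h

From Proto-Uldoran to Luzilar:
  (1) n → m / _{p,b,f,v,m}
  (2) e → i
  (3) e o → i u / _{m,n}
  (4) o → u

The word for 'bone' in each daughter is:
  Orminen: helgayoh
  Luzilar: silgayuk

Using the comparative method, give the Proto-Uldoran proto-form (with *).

Position 8: Orminen has h, Luzilar has k. Luzilar preserves k here (none of its changes turn any other segment into k), so the proto-segment is *k.
Position 2: Orminen has e, Luzilar has i. Orminen preserves e here (none of its changes turn any other segment into e), so the proto-segment is *e.
Position 1: Orminen has h, Luzilar has s. Luzilar preserves s here (none of its changes turn any other segment into s), so the proto-segment is *s.
This points to *selgayok. Verify forward in each daughter:
Orminen: *selgayok
  selgayok → helgayok   [debuccalisation]
  helgayok → helgayoh   [unconditioned shift]
  giving Orminen helgayoh.
Luzilar: start from *selgayok.
  rule 1: no change — selgayok
  rule 2 (vowel merger): selgayok → silgayok
  rule 3: no change — silgayok
  rule 4 (vowel merger): silgayok → silgayuk
  ⇒ Luzilar silgayuk
*selgayok is the unique common source.

*selgayok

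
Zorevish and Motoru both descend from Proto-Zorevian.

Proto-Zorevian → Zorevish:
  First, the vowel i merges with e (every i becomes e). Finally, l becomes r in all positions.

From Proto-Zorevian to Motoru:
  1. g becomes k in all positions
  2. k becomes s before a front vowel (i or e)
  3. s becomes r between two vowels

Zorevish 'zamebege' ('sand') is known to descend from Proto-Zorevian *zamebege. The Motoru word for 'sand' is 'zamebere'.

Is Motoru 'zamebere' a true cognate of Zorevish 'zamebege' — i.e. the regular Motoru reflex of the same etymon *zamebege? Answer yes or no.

Derive the expected Motoru reflex of *zamebege:
Motoru: *zamebege
  zamebege → zamebeke   [unconditioned shift]
  zamebeke → zamebese   [palatalisation]
  zamebese → zamebere   [rhotacism]
  giving Motoru zamebere.
Motoru 'zamebere' matches the regular reflex exactly, so the pair is cognate.

yes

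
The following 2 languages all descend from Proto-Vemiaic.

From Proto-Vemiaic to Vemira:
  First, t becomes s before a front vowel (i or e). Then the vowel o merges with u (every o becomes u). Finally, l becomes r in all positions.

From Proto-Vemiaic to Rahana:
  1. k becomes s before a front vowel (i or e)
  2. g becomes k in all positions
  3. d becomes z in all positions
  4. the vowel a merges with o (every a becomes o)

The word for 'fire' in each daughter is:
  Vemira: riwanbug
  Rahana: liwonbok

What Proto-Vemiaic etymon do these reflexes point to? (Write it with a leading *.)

*liwanbog

Position 4: Vemira has a, Rahana has o. Vemira preserves a here (none of its changes turn any other segment into a), so the proto-segment is *a.
Position 1: Vemira has r, Rahana has l. Rahana preserves l here (none of its changes turn any other segment into l), so the proto-segment is *l.
This points to *liwanbog. Verify forward in each daughter:
Vemira: *liwanbog
  liwanbog (rule 1 does not apply)
  liwanbog → liwanbug   [vowel merger]
  liwanbug → riwanbug   [unconditioned shift]
  giving Vemira riwanbug.
Rahana: start from *liwanbog.
  rule 1: no change — liwanbog
  rule 2 (unconditioned shift): liwanbog → liwanbok
  rule 3: no change — liwanbok
  rule 4 (vowel merger): liwanbok → liwonbok
  ⇒ Rahana liwonbok
No other proto-form is consistent with every reflex, so the reconstruction is *liwanbog.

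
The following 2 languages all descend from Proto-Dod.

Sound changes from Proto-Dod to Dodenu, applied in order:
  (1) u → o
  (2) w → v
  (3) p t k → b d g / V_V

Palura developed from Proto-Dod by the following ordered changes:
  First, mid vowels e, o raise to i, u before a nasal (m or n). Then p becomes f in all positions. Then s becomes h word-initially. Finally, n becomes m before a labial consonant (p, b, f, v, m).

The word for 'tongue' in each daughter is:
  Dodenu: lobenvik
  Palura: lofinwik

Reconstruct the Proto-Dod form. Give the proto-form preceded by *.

Position 4: Dodenu has e, Palura has i. Dodenu preserves e here (none of its changes turn any other segment into e), so the proto-segment is *e.
Position 3: Dodenu has b, Palura has f. Taking the neighbouring segments as reconstructed: Dodenu b could go back to *p or *b; Palura f could go back to *p or *f — the one source consistent with every daughter is *p.
Continuing position by position gives *lopenwik; check it forward:
Dodenu: start from *lopenwik.
  rule 1: no change — lopenwik
  rule 2 (unconditioned shift): lopenwik → lopenvik
  rule 3 (intervocalic voicing): lopenvik → lobenvik
  ⇒ Dodenu lobenvik
Palura: *lopenwik
  lopenwik → lopinwik   [pre-nasal raising]
  lopinwik → lofinwik   [unconditioned shift]
  lofinwik (rule 3 does not apply)
  lofinwik (rule 4 does not apply)
  giving Palura lofinwik.
*lopenwik is the unique common source.

*lopenwik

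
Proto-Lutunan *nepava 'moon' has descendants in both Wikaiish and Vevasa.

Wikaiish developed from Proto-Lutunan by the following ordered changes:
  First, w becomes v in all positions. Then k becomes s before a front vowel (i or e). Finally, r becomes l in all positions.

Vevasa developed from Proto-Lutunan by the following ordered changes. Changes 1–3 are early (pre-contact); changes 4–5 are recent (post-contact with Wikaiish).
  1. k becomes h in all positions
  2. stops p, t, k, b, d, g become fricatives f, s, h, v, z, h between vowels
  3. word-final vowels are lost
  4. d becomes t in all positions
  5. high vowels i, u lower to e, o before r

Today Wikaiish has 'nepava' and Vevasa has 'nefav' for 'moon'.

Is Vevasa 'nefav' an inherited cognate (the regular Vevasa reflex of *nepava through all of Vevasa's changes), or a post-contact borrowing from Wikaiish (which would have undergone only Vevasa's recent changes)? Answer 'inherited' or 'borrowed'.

If inherited, *nepava would pass through all of Vevasa's changes:
Vevasa: start from *nepava.
  rule 1: no change — nepava
  rule 2 (intervocalic lenition): nepava → nefava
  rule 3 (apocope): nefava → nefav
  rule 4: no change — nefav
  rule 5: no change — nefav
  ⇒ Vevasa nefav
If borrowed from Wikaiish 'nepava' after the early changes, it would undergo only the recent ones:
  rule 4 (unconditioned shift): no change (nepava)
  rule 5 (pre-rhotic lowering): no change (nepava)
  ⇒ as a loan: nepava
Vevasa 'nefav' matches the inherited outcome exactly, so it is an inherited cognate, not a loan.

inherited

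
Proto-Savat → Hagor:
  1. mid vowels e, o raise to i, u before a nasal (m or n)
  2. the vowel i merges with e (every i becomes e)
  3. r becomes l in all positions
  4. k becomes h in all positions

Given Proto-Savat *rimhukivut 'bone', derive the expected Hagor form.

lemhuhevut

Hagor: start from *rimhukivut.
  rule 1: no change — rimhukivut
  rule 2 (vowel merger): rimhukivut → remhukevut
  rule 3 (unconditioned shift): remhukevut → lemhukevut
  rule 4 (unconditioned shift): lemhukevut → lemhuhevut
  ⇒ Hagor lemhuhevut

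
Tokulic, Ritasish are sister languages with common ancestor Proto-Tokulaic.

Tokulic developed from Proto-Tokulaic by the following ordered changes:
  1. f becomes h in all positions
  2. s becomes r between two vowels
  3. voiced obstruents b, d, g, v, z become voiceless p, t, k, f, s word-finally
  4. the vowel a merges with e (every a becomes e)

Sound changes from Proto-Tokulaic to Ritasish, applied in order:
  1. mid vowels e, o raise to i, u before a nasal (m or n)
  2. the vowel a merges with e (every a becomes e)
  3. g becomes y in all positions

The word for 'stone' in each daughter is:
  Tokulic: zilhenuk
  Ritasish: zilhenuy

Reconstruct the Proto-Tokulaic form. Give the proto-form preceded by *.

Position 8: Tokulic has k, Ritasish has y. Taking the neighbouring segments as reconstructed: Tokulic k could go back to *k or *g; Ritasish y could go back to *g or *y — the one source consistent with every daughter is *g.
Position 5: Tokulic has e, Ritasish has e. Taking the neighbouring segments as reconstructed: Tokulic e could go back to *a or *e; Ritasish e can only go back to *a — the one source consistent with every daughter is *a.
The remaining positions agree across the daughters. Check the candidate against every language:
Tokulic: start from *zilhanug.
  rule 1: no change — zilhanug
  rule 2: no change — zilhanug
  rule 3 (final devoicing): zilhanug → zilhanuk
  rule 4 (vowel merger): zilhanuk → zilhenuk
  ⇒ Tokulic zilhenuk
Ritasish: *zilhanug > zilhenug > zilhenuy  (by vowel merger, unconditioned shift)
Only *zilhanug yields all of Tokulic zilhenuk, Ritasish zilhenuy.

*zilhanug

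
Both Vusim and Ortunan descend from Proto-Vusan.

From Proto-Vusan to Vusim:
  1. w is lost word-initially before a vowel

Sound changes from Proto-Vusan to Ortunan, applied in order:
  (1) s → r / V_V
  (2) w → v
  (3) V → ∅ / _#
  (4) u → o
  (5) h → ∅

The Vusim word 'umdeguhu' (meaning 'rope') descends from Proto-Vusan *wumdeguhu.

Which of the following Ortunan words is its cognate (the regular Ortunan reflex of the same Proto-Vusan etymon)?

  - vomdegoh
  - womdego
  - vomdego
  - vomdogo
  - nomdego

vomdego

Ortunan: start from *wumdeguhu.
  rule 1: no change — wumdeguhu
  rule 2 (unconditioned shift): wumdeguhu → vumdeguhu
  rule 3 (apocope): vumdeguhu → vumdeguh
  rule 4 (vowel merger): vumdeguh → vomdegoh
  rule 5 (h-loss): vomdegoh → vomdego
  ⇒ Ortunan vomdego
The other candidates each miss or misapply at least one Ortunan change.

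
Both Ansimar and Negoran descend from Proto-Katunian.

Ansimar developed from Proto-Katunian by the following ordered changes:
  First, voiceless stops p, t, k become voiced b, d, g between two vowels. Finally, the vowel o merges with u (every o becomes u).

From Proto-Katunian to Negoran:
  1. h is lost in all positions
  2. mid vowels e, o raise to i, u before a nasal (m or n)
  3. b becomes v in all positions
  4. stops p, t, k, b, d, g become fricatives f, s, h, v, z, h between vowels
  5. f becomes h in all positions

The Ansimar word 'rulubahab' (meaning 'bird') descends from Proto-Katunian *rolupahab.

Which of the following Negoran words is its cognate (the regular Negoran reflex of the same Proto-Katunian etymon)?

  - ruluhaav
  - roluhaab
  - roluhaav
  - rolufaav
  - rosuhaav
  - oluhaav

roluhaav

Negoran: start from *rolupahab.
  rule 1 (h-loss): rolupahab → rolupaab
  rule 2: no change — rolupaab
  rule 3 (unconditioned shift): rolupaab → rolupaav
  rule 4 (intervocalic lenition): rolupaav → rolufaav
  rule 5 (unconditioned shift): rolufaav → roluhaav
  ⇒ Negoran roluhaav
Only 'roluhaav' matches the regular Negoran development of *rolupahab.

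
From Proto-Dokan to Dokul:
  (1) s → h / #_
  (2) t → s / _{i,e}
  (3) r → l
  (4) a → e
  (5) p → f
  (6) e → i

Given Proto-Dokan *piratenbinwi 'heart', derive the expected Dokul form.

Dokul: *piratenbinwi > pirasenbinwi > pilasenbinwi > pilesenbinwi > filesenbinwi > filisinbinwi  (by palatalisation, unconditioned shift, vowel merger, unconditioned shift, vowel merger)

filisinbinwi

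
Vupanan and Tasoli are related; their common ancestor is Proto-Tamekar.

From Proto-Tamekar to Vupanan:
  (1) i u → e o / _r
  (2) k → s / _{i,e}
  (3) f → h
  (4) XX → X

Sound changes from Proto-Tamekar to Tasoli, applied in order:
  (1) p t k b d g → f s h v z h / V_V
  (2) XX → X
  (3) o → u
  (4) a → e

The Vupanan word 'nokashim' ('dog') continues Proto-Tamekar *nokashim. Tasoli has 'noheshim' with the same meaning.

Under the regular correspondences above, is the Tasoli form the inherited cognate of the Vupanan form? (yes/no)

Derive the expected Tasoli reflex of *nokashim:
Tasoli: start from *nokashim.
  rule 1 (intervocalic lenition): nokashim → nohashim
  rule 2: no change — nohashim
  rule 3 (vowel merger): nohashim → nuhashim
  rule 4 (vowel merger): nuhashim → nuheshim
  ⇒ Tasoli nuheshim
The regular Tasoli reflex would be 'nuheshim', but the attested form is 'noheshim'. The correspondence is irregular, so they are not cognates (the Tasoli form has a different source).

no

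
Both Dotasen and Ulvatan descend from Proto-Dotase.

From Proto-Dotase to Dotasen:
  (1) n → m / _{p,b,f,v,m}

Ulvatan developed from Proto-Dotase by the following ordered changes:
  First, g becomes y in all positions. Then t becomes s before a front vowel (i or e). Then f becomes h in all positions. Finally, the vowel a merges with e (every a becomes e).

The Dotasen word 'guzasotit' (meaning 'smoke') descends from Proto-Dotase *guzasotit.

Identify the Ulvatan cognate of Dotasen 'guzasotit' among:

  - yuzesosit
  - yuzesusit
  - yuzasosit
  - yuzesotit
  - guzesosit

yuzesosit

Ulvatan: *guzasotit
  guzasotit → yuzasotit   [unconditioned shift]
  yuzasotit → yuzasosit   [palatalisation]
  yuzasosit (rule 3 does not apply)
  yuzasosit → yuzesosit   [vowel merger]
  giving Ulvatan yuzesosit.
Among the options, 'yuzesosit' alone shows every Ulvatan change applied in order.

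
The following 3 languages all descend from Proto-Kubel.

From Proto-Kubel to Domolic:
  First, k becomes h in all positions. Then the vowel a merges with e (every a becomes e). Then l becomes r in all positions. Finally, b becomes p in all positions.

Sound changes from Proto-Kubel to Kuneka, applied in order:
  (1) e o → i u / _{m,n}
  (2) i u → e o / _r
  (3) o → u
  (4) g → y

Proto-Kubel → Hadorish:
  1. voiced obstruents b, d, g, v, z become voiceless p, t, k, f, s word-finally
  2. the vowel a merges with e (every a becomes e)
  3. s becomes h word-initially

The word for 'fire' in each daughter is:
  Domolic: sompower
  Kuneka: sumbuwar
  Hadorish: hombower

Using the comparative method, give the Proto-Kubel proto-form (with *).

Position 7: Domolic has e, Kuneka has a, Hadorish has e. Kuneka preserves a here (none of its changes turn any other segment into a), so the proto-segment is *a.
Position 1: Domolic has s, Kuneka has s, Hadorish has h. Domolic preserves s here (none of its changes turn any other segment into s), so the proto-segment is *s.
Position 5: Domolic has o, Kuneka has u, Hadorish has o. Domolic preserves o here (none of its changes turn any other segment into o), so the proto-segment is *o.
Continuing position by position gives *sombowar; check it forward:
Domolic: start from *sombowar.
  rule 1: no change — sombowar
  rule 2 (vowel merger): sombowar → sombower
  rule 3: no change — sombower
  rule 4 (unconditioned shift): sombower → sompower
  ⇒ Domolic sompower
Kuneka: start from *sombowar.
  rule 1 (pre-nasal raising): sombowar → sumbowar
  rule 2: no change — sumbowar
  rule 3 (vowel merger): sumbowar → sumbuwar
  rule 4: no change — sumbuwar
  ⇒ Kuneka sumbuwar
Hadorish: *sombowar > sombower > hombower  (by vowel merger, debuccalisation)
No other proto-form is consistent with every reflex, so the reconstruction is *sombowar.

*sombowar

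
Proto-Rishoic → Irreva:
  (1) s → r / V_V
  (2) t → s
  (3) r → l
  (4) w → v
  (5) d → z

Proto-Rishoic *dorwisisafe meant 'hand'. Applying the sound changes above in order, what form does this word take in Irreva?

Irreva: *dorwisisafe > dorwirirafe > dolwililafe > dolvililafe > zolvililafe  (by rhotacism, unconditioned shift, unconditioned shift, unconditioned shift)

zolvililafe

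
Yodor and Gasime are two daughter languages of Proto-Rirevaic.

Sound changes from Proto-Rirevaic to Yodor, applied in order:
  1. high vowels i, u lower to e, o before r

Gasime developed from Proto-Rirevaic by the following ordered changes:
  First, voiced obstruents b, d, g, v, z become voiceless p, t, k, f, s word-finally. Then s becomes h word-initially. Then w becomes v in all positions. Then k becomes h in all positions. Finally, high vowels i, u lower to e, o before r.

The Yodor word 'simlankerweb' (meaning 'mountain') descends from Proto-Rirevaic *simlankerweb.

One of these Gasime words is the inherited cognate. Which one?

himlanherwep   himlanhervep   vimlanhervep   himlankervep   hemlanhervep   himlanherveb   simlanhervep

himlanhervep

Gasime: start from *simlankerweb.
  rule 1 (final devoicing): simlankerweb → simlankerwep
  rule 2 (debuccalisation): simlankerwep → himlankerwep
  rule 3 (unconditioned shift): himlankerwep → himlankervep
  rule 4 (unconditioned shift): himlankervep → himlanhervep
  rule 5: no change — himlanhervep
  ⇒ Gasime himlanhervep
Only 'himlanhervep' matches the regular Gasime development of *simlankerweb.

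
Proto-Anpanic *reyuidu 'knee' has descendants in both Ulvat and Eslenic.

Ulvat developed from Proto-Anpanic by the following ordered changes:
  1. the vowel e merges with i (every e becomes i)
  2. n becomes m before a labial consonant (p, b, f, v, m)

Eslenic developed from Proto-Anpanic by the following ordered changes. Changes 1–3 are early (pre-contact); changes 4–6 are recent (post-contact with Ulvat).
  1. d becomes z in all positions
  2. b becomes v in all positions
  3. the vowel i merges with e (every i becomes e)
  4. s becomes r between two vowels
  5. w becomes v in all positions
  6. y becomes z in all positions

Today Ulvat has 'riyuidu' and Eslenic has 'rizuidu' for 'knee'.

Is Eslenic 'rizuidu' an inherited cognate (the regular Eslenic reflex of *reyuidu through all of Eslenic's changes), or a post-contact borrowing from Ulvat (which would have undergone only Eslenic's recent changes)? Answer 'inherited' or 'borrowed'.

If inherited, *reyuidu would pass through all of Eslenic's changes:
Eslenic: *reyuidu > reyuizu > reyuezu > rezuezu  (by unconditioned shift, vowel merger, unconditioned shift)
If borrowed from Ulvat 'riyuidu' after the early changes, it would undergo only the recent ones:
  rule 4 (rhotacism): no change (riyuidu)
  rule 5 (unconditioned shift): no change (riyuidu)
  rule 6 (unconditioned shift): riyuidu → rizuidu
  ⇒ as a loan: rizuidu
Eslenic 'rizuidu' matches the loan outcome 'rizuidu', not the inherited 'rezuezu' — it skipped the early Eslenic changes, so it was borrowed from Ulvat.

borrowed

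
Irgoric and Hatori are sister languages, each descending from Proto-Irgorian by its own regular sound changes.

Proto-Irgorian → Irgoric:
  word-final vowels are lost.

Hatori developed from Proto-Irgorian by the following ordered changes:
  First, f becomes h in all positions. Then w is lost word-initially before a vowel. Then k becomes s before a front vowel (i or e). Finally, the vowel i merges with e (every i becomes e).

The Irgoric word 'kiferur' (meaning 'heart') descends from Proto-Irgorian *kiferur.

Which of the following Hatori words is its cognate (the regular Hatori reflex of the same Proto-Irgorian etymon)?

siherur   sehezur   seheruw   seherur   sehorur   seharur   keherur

Hatori: *kiferur
  kiferur → kiherur   [unconditioned shift]
  kiherur (rule 2 does not apply)
  kiherur → siherur   [palatalisation]
  siherur → seherur   [vowel merger]
  giving Hatori seherur.
Only 'seherur' matches the regular Hatori development of *kiferur.

seherur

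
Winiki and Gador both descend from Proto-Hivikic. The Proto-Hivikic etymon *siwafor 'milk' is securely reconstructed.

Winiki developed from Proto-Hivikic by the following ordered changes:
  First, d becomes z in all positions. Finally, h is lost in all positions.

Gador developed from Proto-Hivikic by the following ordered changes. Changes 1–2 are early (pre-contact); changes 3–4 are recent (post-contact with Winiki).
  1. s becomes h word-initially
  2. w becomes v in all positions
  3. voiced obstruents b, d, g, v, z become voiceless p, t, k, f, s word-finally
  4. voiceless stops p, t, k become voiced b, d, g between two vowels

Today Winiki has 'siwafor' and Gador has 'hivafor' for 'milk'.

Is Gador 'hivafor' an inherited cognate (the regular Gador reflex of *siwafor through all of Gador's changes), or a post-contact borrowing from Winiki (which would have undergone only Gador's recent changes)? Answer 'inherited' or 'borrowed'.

inherited

If inherited, *siwafor would pass through all of Gador's changes:
Gador: *siwafor > hiwafor > hivafor  (by debuccalisation, unconditioned shift)
If borrowed from Winiki 'siwafor' after the early changes, it would undergo only the recent ones:
  rule 3 (final devoicing): no change (siwafor)
  rule 4 (intervocalic voicing): no change (siwafor)
  ⇒ as a loan: siwafor
Gador 'hivafor' matches the inherited outcome exactly, so it is an inherited cognate, not a loan.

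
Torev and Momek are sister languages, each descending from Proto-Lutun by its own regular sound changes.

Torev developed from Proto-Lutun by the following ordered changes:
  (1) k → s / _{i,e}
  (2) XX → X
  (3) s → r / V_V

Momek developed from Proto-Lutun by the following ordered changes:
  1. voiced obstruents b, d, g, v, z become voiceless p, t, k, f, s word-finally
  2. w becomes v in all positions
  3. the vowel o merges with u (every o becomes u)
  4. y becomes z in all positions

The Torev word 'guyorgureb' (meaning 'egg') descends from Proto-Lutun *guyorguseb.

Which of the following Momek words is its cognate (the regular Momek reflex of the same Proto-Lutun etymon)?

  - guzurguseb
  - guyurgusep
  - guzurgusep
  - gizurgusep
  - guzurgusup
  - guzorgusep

guzurgusep

Momek: *guyorguseb
  guyorguseb → guyorgusep   [final devoicing]
  guyorgusep (rule 2 does not apply)
  guyorgusep → guyurgusep   [vowel merger]
  guyurgusep → guzurgusep   [unconditioned shift]
  giving Momek guzurgusep.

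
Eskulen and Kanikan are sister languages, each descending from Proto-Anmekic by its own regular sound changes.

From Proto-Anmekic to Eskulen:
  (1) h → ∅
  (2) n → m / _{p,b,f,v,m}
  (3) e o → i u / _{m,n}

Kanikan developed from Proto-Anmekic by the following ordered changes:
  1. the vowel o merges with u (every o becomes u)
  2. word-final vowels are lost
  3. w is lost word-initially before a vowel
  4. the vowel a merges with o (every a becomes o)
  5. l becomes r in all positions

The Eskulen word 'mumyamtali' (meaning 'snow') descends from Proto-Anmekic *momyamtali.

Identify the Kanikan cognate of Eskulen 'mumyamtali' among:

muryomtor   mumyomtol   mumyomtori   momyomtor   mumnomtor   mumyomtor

Kanikan: *momyamtali > mumyamtali > mumyamtal > mumyomtol > mumyomtor  (by vowel merger, apocope, vowel merger, unconditioned shift)
The other candidates each miss or misapply at least one Kanikan change.

mumyomtor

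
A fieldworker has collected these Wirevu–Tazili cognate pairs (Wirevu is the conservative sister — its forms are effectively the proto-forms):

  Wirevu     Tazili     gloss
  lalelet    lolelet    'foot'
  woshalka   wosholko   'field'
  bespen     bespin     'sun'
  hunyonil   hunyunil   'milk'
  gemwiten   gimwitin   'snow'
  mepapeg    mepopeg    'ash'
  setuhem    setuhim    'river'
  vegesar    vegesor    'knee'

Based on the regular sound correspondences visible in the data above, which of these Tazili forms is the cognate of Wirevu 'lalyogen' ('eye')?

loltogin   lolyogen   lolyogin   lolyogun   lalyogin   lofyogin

lolyogin

lalelet ~ lolelet, woshalka ~ wosholko — Wirevu a corresponds to Tazili o after a consonant, before a consonant other than r, m, n, p, b, f, v.
bespen ~ bespin, gemwiten ~ gimwitin — Wirevu e corresponds to Tazili i after a consonant, before a nasal.
Applying these to Wirevu 'lalyogen':
  lalyogen → lolyogen   (a→o after a consonant, before a consonant other than r, m, n, p, b, f, v)
  lolyogen → lolyogin   (e→i after a consonant, before a nasal)
So the Tazili cognate is 'lolyogin'.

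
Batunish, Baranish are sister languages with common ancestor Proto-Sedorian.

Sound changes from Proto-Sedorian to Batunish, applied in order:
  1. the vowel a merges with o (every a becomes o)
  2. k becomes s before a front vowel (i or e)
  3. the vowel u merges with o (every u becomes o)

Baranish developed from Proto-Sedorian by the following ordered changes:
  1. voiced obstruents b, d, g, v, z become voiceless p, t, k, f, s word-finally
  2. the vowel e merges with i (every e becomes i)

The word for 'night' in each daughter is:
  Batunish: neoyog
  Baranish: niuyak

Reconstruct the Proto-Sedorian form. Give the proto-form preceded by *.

Position 6: Batunish has g, Baranish has k. Batunish preserves g here (none of its changes turn any other segment into g), so the proto-segment is *g.
Position 5: Batunish has o, Baranish has a. Baranish preserves a here (none of its changes turn any other segment into a), so the proto-segment is *a.
Verify the candidate proto-form against each daughter:
Batunish: *neuyag > neuyog > neoyog  (by vowel merger, vowel merger)
Baranish: *neuyag
  neuyag → neuyak   [final devoicing]
  neuyak → niuyak   [vowel merger]
  giving Baranish niuyak.
No other proto-form is consistent with every reflex, so the reconstruction is *neuyag.

*neuyag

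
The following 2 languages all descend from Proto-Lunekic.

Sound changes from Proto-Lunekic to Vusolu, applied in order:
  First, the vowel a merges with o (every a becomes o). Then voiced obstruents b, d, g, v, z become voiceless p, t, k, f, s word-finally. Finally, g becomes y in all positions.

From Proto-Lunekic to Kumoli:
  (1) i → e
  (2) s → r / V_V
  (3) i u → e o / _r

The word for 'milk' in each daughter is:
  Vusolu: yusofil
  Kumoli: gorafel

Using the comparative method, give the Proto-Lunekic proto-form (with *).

*gusafil

Position 6: Vusolu has i, Kumoli has e. Vusolu preserves i here (none of its changes turn any other segment into i), so the proto-segment is *i.
Position 4: Vusolu has o, Kumoli has a. Kumoli preserves a here (none of its changes turn any other segment into a), so the proto-segment is *a.
Verify the candidate proto-form against each daughter:
Vusolu: *gusafil > gusofil > yusofil  (by vowel merger, unconditioned shift)
Kumoli: start from *gusafil.
  rule 1 (vowel merger): gusafil → gusafel
  rule 2 (rhotacism): gusafel → gurafel
  rule 3 (pre-rhotic lowering): gurafel → gorafel
  ⇒ Kumoli gorafel
Only *gusafil yields all of Vusolu yusofil, Kumoli gorafel.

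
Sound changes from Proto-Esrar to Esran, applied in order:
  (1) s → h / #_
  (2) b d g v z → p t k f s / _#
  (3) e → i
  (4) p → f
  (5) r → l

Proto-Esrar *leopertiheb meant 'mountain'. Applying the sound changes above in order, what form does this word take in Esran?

Esran: *leopertiheb > leopertihep > liopirtihip > liofirtihif > liofiltihif  (by final devoicing, vowel merger, unconditioned shift, unconditioned shift)

liofiltihif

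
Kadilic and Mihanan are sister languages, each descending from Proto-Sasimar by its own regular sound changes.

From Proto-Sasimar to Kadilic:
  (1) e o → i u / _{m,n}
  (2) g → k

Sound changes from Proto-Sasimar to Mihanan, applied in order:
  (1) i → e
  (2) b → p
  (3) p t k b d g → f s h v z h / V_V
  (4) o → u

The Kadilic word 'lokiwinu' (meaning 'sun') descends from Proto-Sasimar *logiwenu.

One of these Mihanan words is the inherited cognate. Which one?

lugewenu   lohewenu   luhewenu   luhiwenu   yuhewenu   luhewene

luhewenu

Mihanan: *logiwenu
  logiwenu → logewenu   [vowel merger]
  logewenu (rule 2 does not apply)
  logewenu → lohewenu   [intervocalic lenition]
  lohewenu → luhewenu   [vowel merger]
  giving Mihanan luhewenu.
Only 'luhewenu' matches the regular Mihanan development of *logiwenu.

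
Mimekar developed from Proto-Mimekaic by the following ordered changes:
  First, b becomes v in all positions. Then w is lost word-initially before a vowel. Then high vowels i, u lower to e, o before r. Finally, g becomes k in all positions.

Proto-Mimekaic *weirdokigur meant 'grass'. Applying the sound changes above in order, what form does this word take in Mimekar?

eerdokikor

Mimekar: start from *weirdokigur.
  rule 1: no change — weirdokigur
  rule 2 (glide loss): weirdokigur → eirdokigur
  rule 3 (pre-rhotic lowering): eirdokigur → eerdokigor
  rule 4 (unconditioned shift): eerdokigor → eerdokikor
  ⇒ Mimekar eerdokikor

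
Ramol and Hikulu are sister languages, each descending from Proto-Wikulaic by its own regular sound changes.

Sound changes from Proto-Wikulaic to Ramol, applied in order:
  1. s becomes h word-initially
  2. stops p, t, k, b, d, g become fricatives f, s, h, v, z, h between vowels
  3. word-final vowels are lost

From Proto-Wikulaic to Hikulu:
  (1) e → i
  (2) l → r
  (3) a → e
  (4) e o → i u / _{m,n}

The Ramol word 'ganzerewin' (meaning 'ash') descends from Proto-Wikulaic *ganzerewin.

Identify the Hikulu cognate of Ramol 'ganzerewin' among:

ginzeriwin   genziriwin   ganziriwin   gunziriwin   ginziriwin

ginziriwin

Hikulu: *ganzerewin > ganziriwin > genziriwin > ginziriwin  (by vowel merger, vowel merger, pre-nasal raising)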